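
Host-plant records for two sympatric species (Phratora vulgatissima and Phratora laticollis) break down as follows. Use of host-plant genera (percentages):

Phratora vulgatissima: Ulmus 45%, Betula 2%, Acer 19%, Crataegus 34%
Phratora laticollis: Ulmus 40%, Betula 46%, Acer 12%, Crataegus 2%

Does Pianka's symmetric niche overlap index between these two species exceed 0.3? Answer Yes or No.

Yes

Convert percentages to proportions (divide by 100).
Σ p₁ᵢp₂ᵢ = 0.1800 + 0.0092 + 0.0228 + 0.0068 = 0.2188
Σp_1ᵢ² = 0.45² + 0.02² + 0.19² + 0.34² = 0.2025 + 0.0004 + 0.0361 + 0.1156 = 0.3546
Σp_2ᵢ² = 0.40² + 0.46² + 0.12² + 0.02² = 0.1600 + 0.2116 + 0.0144 + 0.0004 = 0.3864
O = 0.2188 / √(0.3546 × 0.3864) = 0.2188 / 0.37016 = 0.5911
O = 0.5911 > 0.3 → Yes.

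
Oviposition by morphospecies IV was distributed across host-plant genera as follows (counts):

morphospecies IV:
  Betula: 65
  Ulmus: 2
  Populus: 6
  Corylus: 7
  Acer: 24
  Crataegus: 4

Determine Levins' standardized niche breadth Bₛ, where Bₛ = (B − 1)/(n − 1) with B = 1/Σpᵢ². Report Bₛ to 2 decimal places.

Proportions for morphospecies IV (n=108): 65/108=0.6019, 2/108=0.0185, 6/108=0.0556, 7/108=0.0648, 24/108=0.2222, 4/108=0.0370
Σpᵢ² = 0.6019² + 0.0185² + 0.0556² + 0.0648² + 0.2222² + 0.0370² = 0.362284 + 0.000342 + 0.003091 + 0.004199 + 0.049373 + 0.001369 = 0.420658
B = 1 / 0.420658 = 2.3772
Bₛ = (B − 1)/(n − 1) = (2.3772 − 1)/(6 − 1) = 1.3772/5 = 0.2754

0.28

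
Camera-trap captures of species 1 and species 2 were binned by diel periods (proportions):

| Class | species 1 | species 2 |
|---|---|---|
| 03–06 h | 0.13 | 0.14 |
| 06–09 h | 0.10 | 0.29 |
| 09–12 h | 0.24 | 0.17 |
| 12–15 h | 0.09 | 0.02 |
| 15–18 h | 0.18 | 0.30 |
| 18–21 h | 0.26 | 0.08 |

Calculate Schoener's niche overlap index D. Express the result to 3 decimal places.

0.680

Σ|p₁ᵢ − p₂ᵢ| = 0.01 + 0.19 + 0.07 + 0.07 + 0.12 + 0.18 = 0.64
D = 1 − ½ × 0.64 = 1 − 0.320 = 0.68000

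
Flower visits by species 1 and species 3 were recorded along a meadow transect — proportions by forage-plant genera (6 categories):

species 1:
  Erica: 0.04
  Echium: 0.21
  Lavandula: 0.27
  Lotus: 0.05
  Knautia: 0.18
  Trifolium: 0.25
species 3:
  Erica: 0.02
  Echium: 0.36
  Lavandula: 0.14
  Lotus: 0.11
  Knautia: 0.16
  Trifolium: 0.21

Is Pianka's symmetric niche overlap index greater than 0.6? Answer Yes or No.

Σ p₁ᵢp₂ᵢ = 0.0008 + 0.0756 + 0.0378 + 0.0055 + 0.0288 + 0.0525 = 0.2010
Σp_1ᵢ² = 0.04² + 0.21² + 0.27² + 0.05² + 0.18² + 0.25² = 0.0016 + 0.0441 + 0.0729 + 0.0025 + 0.0324 + 0.0625 = 0.2160
Σp_2ᵢ² = 0.02² + 0.36² + 0.14² + 0.11² + 0.16² + 0.21² = 0.0004 + 0.1296 + 0.0196 + 0.0121 + 0.0256 + 0.0441 = 0.2314
O = 0.2010 / √(0.2160 × 0.2314) = 0.2010 / 0.22357 = 0.8990
O = 0.8990 > 0.6 → Yes.

Yes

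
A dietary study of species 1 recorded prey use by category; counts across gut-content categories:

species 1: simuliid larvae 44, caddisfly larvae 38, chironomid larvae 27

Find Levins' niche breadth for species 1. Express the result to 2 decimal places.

2.89

Proportions for species 1 (n=109): 44/109=0.4037, 38/109=0.3486, 27/109=0.2477
Σpᵢ² = 0.4037² + 0.3486² + 0.2477² = 0.162974 + 0.121522 + 0.061355 = 0.345851
B = 1 / 0.345851 = 2.8914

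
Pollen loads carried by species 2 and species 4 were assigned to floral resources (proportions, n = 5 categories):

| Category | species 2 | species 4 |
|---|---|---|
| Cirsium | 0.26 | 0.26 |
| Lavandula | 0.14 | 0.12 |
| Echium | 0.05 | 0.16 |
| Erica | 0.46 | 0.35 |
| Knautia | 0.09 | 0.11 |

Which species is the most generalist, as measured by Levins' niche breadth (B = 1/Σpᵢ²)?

species 4

Σp_2ᵢ² = 0.26² + 0.14² + 0.05² + 0.46² + 0.09² = 0.0676 + 0.0196 + 0.0025 + 0.2116 + 0.0081 = 0.3094
B_2 = 1 / 0.3094 = 3.2321
Σp_4ᵢ² = 0.26² + 0.12² + 0.16² + 0.35² + 0.11² = 0.0676 + 0.0144 + 0.0256 + 0.1225 + 0.0121 = 0.2422
B_4 = 1 / 0.2422 = 4.1288
Highest B → broadest niche (most generalist): species 4 (B = 4.13).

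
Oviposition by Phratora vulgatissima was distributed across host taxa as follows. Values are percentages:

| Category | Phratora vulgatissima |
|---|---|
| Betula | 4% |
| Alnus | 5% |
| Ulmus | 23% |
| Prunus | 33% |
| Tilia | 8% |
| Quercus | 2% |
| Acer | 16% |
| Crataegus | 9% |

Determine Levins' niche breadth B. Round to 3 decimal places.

Convert percentages to proportions (divide by 100).
Σpᵢ² = 0.04² + 0.05² + 0.23² + 0.33² + 0.08² + 0.02² + 0.16² + 0.09² = 0.0016 + 0.0025 + 0.0529 + 0.1089 + 0.0064 + 0.0004 + 0.0256 + 0.0081 = 0.2064
B = 1 / 0.2064 = 4.84496

4.845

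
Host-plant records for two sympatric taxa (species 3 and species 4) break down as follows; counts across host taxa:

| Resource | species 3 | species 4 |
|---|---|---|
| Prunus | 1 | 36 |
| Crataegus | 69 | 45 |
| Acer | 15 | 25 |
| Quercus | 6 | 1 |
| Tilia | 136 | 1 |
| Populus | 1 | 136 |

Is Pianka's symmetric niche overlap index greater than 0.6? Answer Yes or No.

No

Proportions for species 3 (n=228): 1/228=0.0044, 69/228=0.3026, 15/228=0.0658, 6/228=0.0263, 136/228=0.5965, 1/228=0.0044
Proportions for species 4 (n=244): 36/244=0.1475, 45/244=0.1844, 25/244=0.1025, 1/244=0.0041, 1/244=0.0041, 136/244=0.5574
Σ p₁ᵢp₂ᵢ = 0.000649 + 0.055799 + 0.006745 + 0.000108 + 0.002446 + 0.002453 = 0.068200
Σp_1ᵢ² = 0.0044² + 0.3026² + 0.0658² + 0.0263² + 0.5965² + 0.0044² = 0.000019 + 0.091567 + 0.004330 + 0.000692 + 0.355812 + 0.000019 = 0.452439
Σp_2ᵢ² = 0.1475² + 0.1844² + 0.1025² + 0.0041² + 0.0041² + 0.5574² = 0.021756 + 0.034003 + 0.010506 + 0.000017 + 0.000017 + 0.310695 = 0.376994
O = 0.068200 / √(0.452439 × 0.376994) = 0.068200 / 0.4129973 = 0.1651
O = 0.1651 < 0.6 → No.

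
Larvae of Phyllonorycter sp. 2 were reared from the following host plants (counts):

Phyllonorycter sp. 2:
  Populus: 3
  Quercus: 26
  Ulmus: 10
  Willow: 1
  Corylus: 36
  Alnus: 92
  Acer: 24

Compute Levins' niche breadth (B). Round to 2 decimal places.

3.31

Proportions for Phyllonorycter sp. 2 (n=192): 3/192=0.0156, 26/192=0.1354, 10/192=0.0521, 1/192=0.0052, 36/192=0.1875, 92/192=0.4792, 24/192=0.1250
Σpᵢ² = 0.0156² + 0.1354² + 0.0521² + 0.0052² + 0.1875² + 0.4792² + 0.1250² = 0.000243 + 0.018333 + 0.002714 + 0.000027 + 0.035156 + 0.229633 + 0.015625 = 0.301731
B = 1 / 0.301731 = 3.3142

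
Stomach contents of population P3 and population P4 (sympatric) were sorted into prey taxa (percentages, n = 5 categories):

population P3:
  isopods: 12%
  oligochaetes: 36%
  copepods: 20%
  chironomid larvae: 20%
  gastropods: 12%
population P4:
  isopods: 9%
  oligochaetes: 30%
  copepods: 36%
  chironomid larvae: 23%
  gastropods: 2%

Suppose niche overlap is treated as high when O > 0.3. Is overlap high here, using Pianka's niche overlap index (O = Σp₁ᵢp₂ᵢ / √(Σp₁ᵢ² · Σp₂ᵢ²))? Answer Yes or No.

Convert percentages to proportions (divide by 100).
Σ p₁ᵢp₂ᵢ = 0.0108 + 0.1080 + 0.0720 + 0.0460 + 0.0024 = 0.2392
Σp_1ᵢ² = 0.12² + 0.36² + 0.20² + 0.20² + 0.12² = 0.0144 + 0.1296 + 0.0400 + 0.0400 + 0.0144 = 0.2384
Σp_2ᵢ² = 0.09² + 0.30² + 0.36² + 0.23² + 0.02² = 0.0081 + 0.0900 + 0.1296 + 0.0529 + 0.0004 = 0.2810
O = 0.2392 / √(0.2384 × 0.2810) = 0.2392 / 0.25883 = 0.9242
O = 0.9242 > 0.3 → Yes.

Yes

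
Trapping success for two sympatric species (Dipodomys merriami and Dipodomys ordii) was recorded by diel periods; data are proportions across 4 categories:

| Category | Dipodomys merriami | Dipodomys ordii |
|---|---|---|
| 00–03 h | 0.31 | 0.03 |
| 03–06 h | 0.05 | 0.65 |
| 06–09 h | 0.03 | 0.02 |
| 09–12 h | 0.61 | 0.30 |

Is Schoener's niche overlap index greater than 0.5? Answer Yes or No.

Σ|p₁ᵢ − p₂ᵢ| = 0.28 + 0.60 + 0.01 + 0.31 = 1.20
D = 1 − ½ × 1.20 = 1 − 0.600 = 0.4000
D = 0.4000 < 0.5 → No.

No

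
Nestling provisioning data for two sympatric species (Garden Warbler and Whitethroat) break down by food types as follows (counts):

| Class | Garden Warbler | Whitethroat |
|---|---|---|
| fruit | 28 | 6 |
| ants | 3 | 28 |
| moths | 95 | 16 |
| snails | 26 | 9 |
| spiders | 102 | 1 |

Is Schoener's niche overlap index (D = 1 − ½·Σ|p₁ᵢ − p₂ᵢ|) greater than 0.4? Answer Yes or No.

Proportions for Garden Warbler (n=254): 28/254=0.1102, 3/254=0.0118, 95/254=0.3740, 26/254=0.1024, 102/254=0.4016
Proportions for Whitethroat (n=60): 6/60=0.1000, 28/60=0.4667, 16/60=0.2667, 9/60=0.1500, 1/60=0.0167
Σ|p₁ᵢ − p₂ᵢ| = 0.0102 + 0.4549 + 0.1073 + 0.0476 + 0.3849 = 1.0049
D = 1 − ½ × 1.0049 = 1 − 0.50245 = 0.49755
D = 0.49755 > 0.4 → Yes.

Yes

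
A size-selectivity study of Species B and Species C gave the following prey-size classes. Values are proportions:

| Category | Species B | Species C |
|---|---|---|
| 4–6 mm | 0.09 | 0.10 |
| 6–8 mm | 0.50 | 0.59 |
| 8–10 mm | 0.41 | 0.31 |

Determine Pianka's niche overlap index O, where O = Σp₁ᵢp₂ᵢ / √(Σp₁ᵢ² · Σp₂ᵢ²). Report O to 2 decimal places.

0.98

Σ p₁ᵢp₂ᵢ = 0.0090 + 0.2950 + 0.1271 = 0.4311
Σp_1ᵢ² = 0.09² + 0.50² + 0.41² = 0.0081 + 0.2500 + 0.1681 = 0.4262
Σp_2ᵢ² = 0.10² + 0.59² + 0.31² = 0.0100 + 0.3481 + 0.0961 = 0.4542
O = 0.4311 / √(0.4262 × 0.4542) = 0.4311 / 0.43998 = 0.9798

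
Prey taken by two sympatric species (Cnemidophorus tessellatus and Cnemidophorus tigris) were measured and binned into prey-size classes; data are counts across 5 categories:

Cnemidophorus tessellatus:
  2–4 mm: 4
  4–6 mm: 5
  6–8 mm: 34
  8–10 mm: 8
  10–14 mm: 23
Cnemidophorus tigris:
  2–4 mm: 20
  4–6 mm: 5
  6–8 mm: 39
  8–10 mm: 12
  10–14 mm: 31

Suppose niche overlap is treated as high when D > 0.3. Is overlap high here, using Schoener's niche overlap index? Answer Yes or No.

Proportions for Cnemidophorus tessellatus (n=74): 4/74=0.0541, 5/74=0.0676, 34/74=0.4595, 8/74=0.1081, 23/74=0.3108
Proportions for Cnemidophorus tigris (n=107): 20/107=0.1869, 5/107=0.0467, 39/107=0.3645, 12/107=0.1121, 31/107=0.2897
Σ|p₁ᵢ − p₂ᵢ| = 0.1328 + 0.0209 + 0.0950 + 0.0040 + 0.0211 = 0.2738
D = 1 − ½ × 0.2738 = 1 − 0.13690 = 0.86310
D = 0.86310 > 0.3 → Yes.

Yes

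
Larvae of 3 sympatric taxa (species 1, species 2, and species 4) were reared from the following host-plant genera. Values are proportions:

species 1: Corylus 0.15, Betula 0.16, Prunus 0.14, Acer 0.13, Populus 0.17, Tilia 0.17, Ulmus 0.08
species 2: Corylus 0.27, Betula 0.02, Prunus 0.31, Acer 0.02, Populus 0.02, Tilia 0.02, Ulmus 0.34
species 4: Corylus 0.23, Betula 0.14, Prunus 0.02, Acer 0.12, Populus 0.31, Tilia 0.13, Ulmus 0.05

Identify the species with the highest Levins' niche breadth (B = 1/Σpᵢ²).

species 1

Σp_1ᵢ² = 0.15² + 0.16² + 0.14² + 0.13² + 0.17² + 0.17² + 0.08² = 0.0225 + 0.0256 + 0.0196 + 0.0169 + 0.0289 + 0.0289 + 0.0064 = 0.1488
B_1 = 1 / 0.1488 = 6.7204
Σp_2ᵢ² = 0.27² + 0.02² + 0.31² + 0.02² + 0.02² + 0.02² + 0.34² = 0.0729 + 0.0004 + 0.0961 + 0.0004 + 0.0004 + 0.0004 + 0.1156 = 0.2862
B_2 = 1 / 0.2862 = 3.4941
Σp_4ᵢ² = 0.23² + 0.14² + 0.02² + 0.12² + 0.31² + 0.13² + 0.05² = 0.0529 + 0.0196 + 0.0004 + 0.0144 + 0.0961 + 0.0169 + 0.0025 = 0.2028
B_4 = 1 / 0.2028 = 4.9310
Highest B → broadest niche (most generalist): species 1 (B = 6.72).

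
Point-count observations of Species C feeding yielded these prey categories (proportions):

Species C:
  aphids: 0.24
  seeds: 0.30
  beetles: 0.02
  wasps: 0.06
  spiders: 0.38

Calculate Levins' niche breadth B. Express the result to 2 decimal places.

3.38

Σpᵢ² = 0.24² + 0.30² + 0.02² + 0.06² + 0.38² = 0.0576 + 0.0900 + 0.0004 + 0.0036 + 0.1444 = 0.2960
B = 1 / 0.2960 = 3.3784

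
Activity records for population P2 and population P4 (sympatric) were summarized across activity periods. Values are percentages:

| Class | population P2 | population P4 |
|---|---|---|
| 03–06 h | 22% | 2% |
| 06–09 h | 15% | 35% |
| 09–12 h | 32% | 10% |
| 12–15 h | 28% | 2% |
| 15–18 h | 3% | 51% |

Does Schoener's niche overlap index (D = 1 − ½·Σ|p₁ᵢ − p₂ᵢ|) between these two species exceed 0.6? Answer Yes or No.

No

Convert percentages to proportions (divide by 100).
Σ|p₁ᵢ − p₂ᵢ| = 0.20 + 0.20 + 0.22 + 0.26 + 0.48 = 1.36
D = 1 − ½ × 1.36 = 1 − 0.680 = 0.3200
D = 0.3200 < 0.6 → No.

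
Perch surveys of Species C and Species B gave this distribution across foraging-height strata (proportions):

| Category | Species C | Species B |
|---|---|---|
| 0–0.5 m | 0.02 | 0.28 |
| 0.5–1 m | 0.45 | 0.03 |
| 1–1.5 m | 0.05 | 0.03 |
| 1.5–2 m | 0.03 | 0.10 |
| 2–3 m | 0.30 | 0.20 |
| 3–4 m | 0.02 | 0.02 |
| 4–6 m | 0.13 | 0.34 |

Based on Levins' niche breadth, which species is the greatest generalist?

Σp_Cᵢ² = 0.02² + 0.45² + 0.05² + 0.03² + 0.30² + 0.02² + 0.13² = 0.0004 + 0.2025 + 0.0025 + 0.0009 + 0.0900 + 0.0004 + 0.0169 = 0.3136
B_C = 1 / 0.3136 = 3.1888
Σp_Bᵢ² = 0.28² + 0.03² + 0.03² + 0.10² + 0.20² + 0.02² + 0.34² = 0.0784 + 0.0009 + 0.0009 + 0.0100 + 0.0400 + 0.0004 + 0.1156 = 0.2462
B_B = 1 / 0.2462 = 4.0617
Highest B → broadest niche (most generalist): Species B (B = 4.06).

Species B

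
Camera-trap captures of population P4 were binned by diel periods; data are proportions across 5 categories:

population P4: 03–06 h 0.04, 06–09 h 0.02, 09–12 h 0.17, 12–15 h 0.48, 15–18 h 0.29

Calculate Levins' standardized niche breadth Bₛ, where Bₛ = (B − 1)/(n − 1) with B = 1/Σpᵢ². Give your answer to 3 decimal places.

Σpᵢ² = 0.04² + 0.02² + 0.17² + 0.48² + 0.29² = 0.0016 + 0.0004 + 0.0289 + 0.2304 + 0.0841 = 0.3454
B = 1 / 0.3454 = 2.89519
Bₛ = (B − 1)/(n − 1) = (2.89519 − 1)/(5 − 1) = 1.89519/4 = 0.47380

0.474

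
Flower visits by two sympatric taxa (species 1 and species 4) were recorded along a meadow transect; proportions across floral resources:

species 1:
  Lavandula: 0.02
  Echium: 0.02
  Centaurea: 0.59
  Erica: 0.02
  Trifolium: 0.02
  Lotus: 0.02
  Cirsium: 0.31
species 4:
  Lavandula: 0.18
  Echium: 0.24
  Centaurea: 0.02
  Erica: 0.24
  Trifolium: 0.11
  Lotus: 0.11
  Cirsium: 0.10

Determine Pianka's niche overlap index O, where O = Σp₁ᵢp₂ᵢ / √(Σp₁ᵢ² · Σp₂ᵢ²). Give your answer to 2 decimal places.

0.21

Σ p₁ᵢp₂ᵢ = 0.0036 + 0.0048 + 0.0118 + 0.0048 + 0.0022 + 0.0022 + 0.0310 = 0.0604
Σp_1ᵢ² = 0.02² + 0.02² + 0.59² + 0.02² + 0.02² + 0.02² + 0.31² = 0.0004 + 0.0004 + 0.3481 + 0.0004 + 0.0004 + 0.0004 + 0.0961 = 0.4462
Σp_2ᵢ² = 0.18² + 0.24² + 0.02² + 0.24² + 0.11² + 0.11² + 0.10² = 0.0324 + 0.0576 + 0.0004 + 0.0576 + 0.0121 + 0.0121 + 0.0100 = 0.1822
O = 0.0604 / √(0.4462 × 0.1822) = 0.0604 / 0.28513 = 0.2118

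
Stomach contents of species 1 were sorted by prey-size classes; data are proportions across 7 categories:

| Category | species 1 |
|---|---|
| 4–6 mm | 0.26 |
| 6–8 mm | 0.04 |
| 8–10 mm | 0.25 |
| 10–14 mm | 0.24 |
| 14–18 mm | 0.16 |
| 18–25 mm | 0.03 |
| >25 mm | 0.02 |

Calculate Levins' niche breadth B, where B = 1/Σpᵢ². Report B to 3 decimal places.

4.625

Σpᵢ² = 0.26² + 0.04² + 0.25² + 0.24² + 0.16² + 0.03² + 0.02² = 0.0676 + 0.0016 + 0.0625 + 0.0576 + 0.0256 + 0.0009 + 0.0004 = 0.2162
B = 1 / 0.2162 = 4.62535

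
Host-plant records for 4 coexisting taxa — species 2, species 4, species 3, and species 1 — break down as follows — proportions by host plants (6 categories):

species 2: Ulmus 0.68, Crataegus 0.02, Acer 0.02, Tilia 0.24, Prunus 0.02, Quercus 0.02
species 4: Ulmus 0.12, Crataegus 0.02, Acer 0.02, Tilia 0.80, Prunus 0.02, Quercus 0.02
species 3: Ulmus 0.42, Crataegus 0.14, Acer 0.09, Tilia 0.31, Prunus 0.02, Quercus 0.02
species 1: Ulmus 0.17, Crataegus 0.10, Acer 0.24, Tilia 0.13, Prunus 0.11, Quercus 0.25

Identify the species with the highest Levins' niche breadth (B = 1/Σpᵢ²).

species 1

Σp_2ᵢ² = 0.68² + 0.02² + 0.02² + 0.24² + 0.02² + 0.02² = 0.4624 + 0.0004 + 0.0004 + 0.0576 + 0.0004 + 0.0004 = 0.5216
B_2 = 1 / 0.5216 = 1.9172
Σp_4ᵢ² = 0.12² + 0.02² + 0.02² + 0.80² + 0.02² + 0.02² = 0.0144 + 0.0004 + 0.0004 + 0.6400 + 0.0004 + 0.0004 = 0.6560
B_4 = 1 / 0.6560 = 1.5244
Σp_3ᵢ² = 0.42² + 0.14² + 0.09² + 0.31² + 0.02² + 0.02² = 0.1764 + 0.0196 + 0.0081 + 0.0961 + 0.0004 + 0.0004 = 0.3010
B_3 = 1 / 0.3010 = 3.3223
Σp_1ᵢ² = 0.17² + 0.10² + 0.24² + 0.13² + 0.11² + 0.25² = 0.0289 + 0.0100 + 0.0576 + 0.0169 + 0.0121 + 0.0625 = 0.1880
B_1 = 1 / 0.1880 = 5.3191
Highest B → broadest niche (most generalist): species 1 (B = 5.32).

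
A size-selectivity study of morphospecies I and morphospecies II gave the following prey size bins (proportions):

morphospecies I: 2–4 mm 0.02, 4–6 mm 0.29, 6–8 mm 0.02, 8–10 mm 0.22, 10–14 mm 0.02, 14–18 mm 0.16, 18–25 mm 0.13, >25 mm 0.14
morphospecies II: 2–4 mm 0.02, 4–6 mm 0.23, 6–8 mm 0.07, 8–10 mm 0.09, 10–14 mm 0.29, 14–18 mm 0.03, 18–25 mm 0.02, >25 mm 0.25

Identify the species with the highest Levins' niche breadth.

Σp_Iᵢ² = 0.02² + 0.29² + 0.02² + 0.22² + 0.02² + 0.16² + 0.13² + 0.14² = 0.0004 + 0.0841 + 0.0004 + 0.0484 + 0.0004 + 0.0256 + 0.0169 + 0.0196 = 0.1958
B_I = 1 / 0.1958 = 5.1073
Σp_IIᵢ² = 0.02² + 0.23² + 0.07² + 0.09² + 0.29² + 0.03² + 0.02² + 0.25² = 0.0004 + 0.0529 + 0.0049 + 0.0081 + 0.0841 + 0.0009 + 0.0004 + 0.0625 = 0.2142
B_II = 1 / 0.2142 = 4.6685
Highest B → broadest niche (most generalist): morphospecies I (B = 5.11).

morphospecies I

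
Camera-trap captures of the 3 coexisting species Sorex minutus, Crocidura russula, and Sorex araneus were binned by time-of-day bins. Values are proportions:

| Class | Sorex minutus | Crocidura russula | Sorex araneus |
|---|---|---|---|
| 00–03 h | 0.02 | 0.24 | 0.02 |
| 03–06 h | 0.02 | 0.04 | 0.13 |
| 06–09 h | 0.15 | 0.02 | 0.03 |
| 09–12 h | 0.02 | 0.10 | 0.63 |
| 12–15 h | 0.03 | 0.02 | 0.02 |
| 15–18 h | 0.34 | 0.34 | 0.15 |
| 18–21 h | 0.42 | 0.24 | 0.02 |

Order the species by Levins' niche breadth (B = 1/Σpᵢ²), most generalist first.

Crocidura russula > Sorex minutus > Sorex araneus

Σp_minuᵢ² = 0.02² + 0.02² + 0.15² + 0.02² + 0.03² + 0.34² + 0.42² = 0.0004 + 0.0004 + 0.0225 + 0.0004 + 0.0009 + 0.1156 + 0.1764 = 0.3166
B_minu = 1 / 0.3166 = 3.1586
Σp_russᵢ² = 0.24² + 0.04² + 0.02² + 0.10² + 0.02² + 0.34² + 0.24² = 0.0576 + 0.0016 + 0.0004 + 0.0100 + 0.0004 + 0.1156 + 0.0576 = 0.2432
B_russ = 1 / 0.2432 = 4.1118
Σp_aranᵢ² = 0.02² + 0.13² + 0.03² + 0.63² + 0.02² + 0.15² + 0.02² = 0.0004 + 0.0169 + 0.0009 + 0.3969 + 0.0004 + 0.0225 + 0.0004 = 0.4384
B_aran = 1 / 0.4384 = 2.2810
Ranking by B (broadest → narrowest): Crocidura russula (4.11) > Sorex minutus (3.16) > Sorex araneus (2.28)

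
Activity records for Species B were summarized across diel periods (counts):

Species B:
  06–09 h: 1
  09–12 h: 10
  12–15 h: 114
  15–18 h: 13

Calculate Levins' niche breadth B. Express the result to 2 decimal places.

1.44

Proportions for Species B (n=138): 1/138=0.0072, 10/138=0.0725, 114/138=0.8261, 13/138=0.0942
Σpᵢ² = 0.0072² + 0.0725² + 0.8261² + 0.0942² = 0.000052 + 0.005256 + 0.682441 + 0.008874 = 0.696623
B = 1 / 0.696623 = 1.4355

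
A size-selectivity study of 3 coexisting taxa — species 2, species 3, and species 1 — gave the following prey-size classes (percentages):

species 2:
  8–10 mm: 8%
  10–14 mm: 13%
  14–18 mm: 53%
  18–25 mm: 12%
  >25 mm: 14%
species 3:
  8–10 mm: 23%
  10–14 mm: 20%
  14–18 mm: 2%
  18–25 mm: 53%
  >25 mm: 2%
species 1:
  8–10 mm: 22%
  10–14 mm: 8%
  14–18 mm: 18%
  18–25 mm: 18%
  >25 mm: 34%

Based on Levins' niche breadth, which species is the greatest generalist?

species 1

Convert percentages to proportions (divide by 100).
Σp_2ᵢ² = 0.08² + 0.13² + 0.53² + 0.12² + 0.14² = 0.0064 + 0.0169 + 0.2809 + 0.0144 + 0.0196 = 0.3382
B_2 = 1 / 0.3382 = 2.9568
Σp_3ᵢ² = 0.23² + 0.20² + 0.02² + 0.53² + 0.02² = 0.0529 + 0.0400 + 0.0004 + 0.2809 + 0.0004 = 0.3746
B_3 = 1 / 0.3746 = 2.6695
Σp_1ᵢ² = 0.22² + 0.08² + 0.18² + 0.18² + 0.34² = 0.0484 + 0.0064 + 0.0324 + 0.0324 + 0.1156 = 0.2352
B_1 = 1 / 0.2352 = 4.2517
Highest B → broadest niche (most generalist): species 1 (B = 4.25).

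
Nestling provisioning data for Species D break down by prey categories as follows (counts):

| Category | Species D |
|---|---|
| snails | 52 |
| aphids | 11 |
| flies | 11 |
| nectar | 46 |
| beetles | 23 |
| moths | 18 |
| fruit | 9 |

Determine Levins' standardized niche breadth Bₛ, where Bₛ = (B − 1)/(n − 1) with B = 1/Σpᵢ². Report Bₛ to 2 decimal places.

Proportions for Species D (n=170): 52/170=0.3059, 11/170=0.0647, 11/170=0.0647, 46/170=0.2706, 23/170=0.1353, 18/170=0.1059, 9/170=0.0529
Σpᵢ² = 0.3059² + 0.0647² + 0.0647² + 0.2706² + 0.1353² + 0.1059² + 0.0529² = 0.093575 + 0.004186 + 0.004186 + 0.073224 + 0.018306 + 0.011215 + 0.002798 = 0.207490
B = 1 / 0.207490 = 4.8195
Bₛ = (B − 1)/(n − 1) = (4.8195 − 1)/(7 − 1) = 3.8195/6 = 0.6366

0.64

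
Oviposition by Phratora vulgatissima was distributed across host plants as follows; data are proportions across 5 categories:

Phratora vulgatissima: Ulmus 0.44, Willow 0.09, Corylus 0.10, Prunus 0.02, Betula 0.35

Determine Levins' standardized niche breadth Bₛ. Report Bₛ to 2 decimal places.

0.50

Σpᵢ² = 0.44² + 0.09² + 0.10² + 0.02² + 0.35² = 0.1936 + 0.0081 + 0.0100 + 0.0004 + 0.1225 = 0.3346
B = 1 / 0.3346 = 2.9886
Bₛ = (B − 1)/(n − 1) = (2.9886 − 1)/(5 − 1) = 1.9886/4 = 0.4972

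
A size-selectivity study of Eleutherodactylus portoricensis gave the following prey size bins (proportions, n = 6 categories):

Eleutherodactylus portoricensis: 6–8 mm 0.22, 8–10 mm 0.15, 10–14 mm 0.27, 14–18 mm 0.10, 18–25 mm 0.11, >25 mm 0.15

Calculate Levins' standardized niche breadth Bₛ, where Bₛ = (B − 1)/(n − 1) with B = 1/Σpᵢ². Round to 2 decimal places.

0.86

Σpᵢ² = 0.22² + 0.15² + 0.27² + 0.10² + 0.11² + 0.15² = 0.0484 + 0.0225 + 0.0729 + 0.0100 + 0.0121 + 0.0225 = 0.1884
B = 1 / 0.1884 = 5.3079
Bₛ = (B − 1)/(n − 1) = (5.3079 − 1)/(6 − 1) = 4.3079/5 = 0.8616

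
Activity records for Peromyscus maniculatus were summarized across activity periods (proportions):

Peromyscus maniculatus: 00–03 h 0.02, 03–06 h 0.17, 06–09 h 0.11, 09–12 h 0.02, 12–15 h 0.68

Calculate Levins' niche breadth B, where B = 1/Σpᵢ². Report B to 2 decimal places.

1.98

Σpᵢ² = 0.02² + 0.17² + 0.11² + 0.02² + 0.68² = 0.0004 + 0.0289 + 0.0121 + 0.0004 + 0.4624 = 0.5042
B = 1 / 0.5042 = 1.9833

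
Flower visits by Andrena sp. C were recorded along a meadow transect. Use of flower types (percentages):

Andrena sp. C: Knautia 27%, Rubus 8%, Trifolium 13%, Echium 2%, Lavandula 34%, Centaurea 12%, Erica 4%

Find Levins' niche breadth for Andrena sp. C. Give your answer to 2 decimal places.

Convert percentages to proportions (divide by 100).
Σpᵢ² = 0.27² + 0.08² + 0.13² + 0.02² + 0.34² + 0.12² + 0.04² = 0.0729 + 0.0064 + 0.0169 + 0.0004 + 0.1156 + 0.0144 + 0.0016 = 0.2282
B = 1 / 0.2282 = 4.3821

4.38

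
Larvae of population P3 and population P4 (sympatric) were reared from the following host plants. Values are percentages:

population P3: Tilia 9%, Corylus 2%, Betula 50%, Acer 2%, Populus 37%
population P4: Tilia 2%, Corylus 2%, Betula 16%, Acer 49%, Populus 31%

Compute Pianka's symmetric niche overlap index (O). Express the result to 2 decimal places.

0.55

Convert percentages to proportions (divide by 100).
Σ p₁ᵢp₂ᵢ = 0.0018 + 0.0004 + 0.0800 + 0.0098 + 0.1147 = 0.2067
Σp_1ᵢ² = 0.09² + 0.02² + 0.50² + 0.02² + 0.37² = 0.0081 + 0.0004 + 0.2500 + 0.0004 + 0.1369 = 0.3958
Σp_2ᵢ² = 0.02² + 0.02² + 0.16² + 0.49² + 0.31² = 0.0004 + 0.0004 + 0.0256 + 0.2401 + 0.0961 = 0.3626
O = 0.2067 / √(0.3958 × 0.3626) = 0.2067 / 0.37884 = 0.5456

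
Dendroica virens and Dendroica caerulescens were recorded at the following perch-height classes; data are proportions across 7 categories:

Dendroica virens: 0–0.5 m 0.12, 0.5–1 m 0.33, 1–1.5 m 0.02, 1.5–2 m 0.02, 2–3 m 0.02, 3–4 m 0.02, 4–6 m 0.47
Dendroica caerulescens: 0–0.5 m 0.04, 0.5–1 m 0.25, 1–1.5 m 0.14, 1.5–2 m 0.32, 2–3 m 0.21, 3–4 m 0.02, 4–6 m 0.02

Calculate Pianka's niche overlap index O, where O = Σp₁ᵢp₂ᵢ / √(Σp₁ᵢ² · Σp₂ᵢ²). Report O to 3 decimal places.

0.391

Σ p₁ᵢp₂ᵢ = 0.0048 + 0.0825 + 0.0028 + 0.0064 + 0.0042 + 0.0004 + 0.0094 = 0.1105
Σp_1ᵢ² = 0.12² + 0.33² + 0.02² + 0.02² + 0.02² + 0.02² + 0.47² = 0.0144 + 0.1089 + 0.0004 + 0.0004 + 0.0004 + 0.0004 + 0.2209 = 0.3458
Σp_2ᵢ² = 0.04² + 0.25² + 0.14² + 0.32² + 0.21² + 0.02² + 0.02² = 0.0016 + 0.0625 + 0.0196 + 0.1024 + 0.0441 + 0.0004 + 0.0004 = 0.2310
O = 0.1105 / √(0.3458 × 0.2310) = 0.1105 / 0.282630 = 0.39097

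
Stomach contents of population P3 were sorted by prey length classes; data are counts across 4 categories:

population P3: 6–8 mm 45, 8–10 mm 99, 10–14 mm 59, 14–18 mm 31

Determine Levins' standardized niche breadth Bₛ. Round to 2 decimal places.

Proportions for population P3 (n=234): 45/234=0.1923, 99/234=0.4231, 59/234=0.2521, 31/234=0.1325
Σpᵢ² = 0.1923² + 0.4231² + 0.2521² + 0.1325² = 0.036979 + 0.179014 + 0.063554 + 0.017556 = 0.297103
B = 1 / 0.297103 = 3.3658
Bₛ = (B − 1)/(n − 1) = (3.3658 − 1)/(4 − 1) = 2.3658/3 = 0.7886

0.79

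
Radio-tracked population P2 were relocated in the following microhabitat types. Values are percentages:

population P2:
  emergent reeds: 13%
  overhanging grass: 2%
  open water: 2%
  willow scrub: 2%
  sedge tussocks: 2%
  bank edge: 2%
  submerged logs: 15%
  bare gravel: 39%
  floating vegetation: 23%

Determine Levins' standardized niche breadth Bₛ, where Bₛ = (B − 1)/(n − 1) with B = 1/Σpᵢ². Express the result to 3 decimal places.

0.382

Convert percentages to proportions (divide by 100).
Σpᵢ² = 0.13² + 0.02² + 0.02² + 0.02² + 0.02² + 0.02² + 0.15² + 0.39² + 0.23² = 0.0169 + 0.0004 + 0.0004 + 0.0004 + 0.0004 + 0.0004 + 0.0225 + 0.1521 + 0.0529 = 0.2464
B = 1 / 0.2464 = 4.05844
Bₛ = (B − 1)/(n − 1) = (4.05844 − 1)/(9 − 1) = 3.05844/8 = 0.38231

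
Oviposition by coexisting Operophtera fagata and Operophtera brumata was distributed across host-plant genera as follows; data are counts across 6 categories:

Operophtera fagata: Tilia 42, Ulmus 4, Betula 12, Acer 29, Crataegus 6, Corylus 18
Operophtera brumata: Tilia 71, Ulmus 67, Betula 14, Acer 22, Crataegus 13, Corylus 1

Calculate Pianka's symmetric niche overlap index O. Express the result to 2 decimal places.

Proportions for Operophtera fagata (n=111): 42/111=0.3784, 4/111=0.0360, 12/111=0.1081, 29/111=0.2613, 6/111=0.0541, 18/111=0.1622
Proportions for Operophtera brumata (n=188): 71/188=0.3777, 67/188=0.3564, 14/188=0.0745, 22/188=0.1170, 13/188=0.0691, 1/188=0.0053
Σ p₁ᵢp₂ᵢ = 0.142922 + 0.012830 + 0.008053 + 0.030572 + 0.003738 + 0.000860 = 0.198975
Σp_1ᵢ² = 0.3784² + 0.0360² + 0.1081² + 0.2613² + 0.0541² + 0.1622² = 0.143187 + 0.001296 + 0.011686 + 0.068278 + 0.002927 + 0.026309 = 0.253683
Σp_2ᵢ² = 0.3777² + 0.3564² + 0.0745² + 0.1170² + 0.0691² + 0.0053² = 0.142657 + 0.127021 + 0.005550 + 0.013689 + 0.004775 + 0.000028 = 0.293720
O = 0.198975 / √(0.253683 × 0.293720) = 0.198975 / 0.2729684 = 0.7289

0.73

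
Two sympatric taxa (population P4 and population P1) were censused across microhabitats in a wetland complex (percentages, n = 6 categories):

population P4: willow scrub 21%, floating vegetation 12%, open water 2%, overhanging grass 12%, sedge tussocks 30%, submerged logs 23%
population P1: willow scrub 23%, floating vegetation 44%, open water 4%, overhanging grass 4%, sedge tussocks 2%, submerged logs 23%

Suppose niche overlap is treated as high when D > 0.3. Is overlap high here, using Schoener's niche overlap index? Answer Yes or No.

Yes

Convert percentages to proportions (divide by 100).
Σ|p₁ᵢ − p₂ᵢ| = 0.02 + 0.32 + 0.02 + 0.08 + 0.28 + 0.00 = 0.72
D = 1 − ½ × 0.72 = 1 − 0.360 = 0.6400
D = 0.6400 > 0.3 → Yes.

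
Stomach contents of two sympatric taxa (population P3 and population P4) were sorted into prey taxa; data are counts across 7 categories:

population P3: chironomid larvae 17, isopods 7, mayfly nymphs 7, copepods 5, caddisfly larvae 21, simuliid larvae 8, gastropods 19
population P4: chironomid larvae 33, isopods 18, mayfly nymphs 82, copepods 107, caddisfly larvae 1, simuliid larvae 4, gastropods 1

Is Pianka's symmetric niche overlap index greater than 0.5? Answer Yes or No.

Proportions for population P3 (n=84): 17/84=0.2024, 7/84=0.0833, 7/84=0.0833, 5/84=0.0595, 21/84=0.2500, 8/84=0.0952, 19/84=0.2262
Proportions for population P4 (n=246): 33/246=0.1341, 18/246=0.0732, 82/246=0.3333, 107/246=0.4350, 1/246=0.0041, 4/246=0.0163, 1/246=0.0041
Σ p₁ᵢp₂ᵢ = 0.027142 + 0.006098 + 0.027764 + 0.025883 + 0.001025 + 0.001552 + 0.000927 = 0.090391
Σp_1ᵢ² = 0.2024² + 0.0833² + 0.0833² + 0.0595² + 0.2500² + 0.0952² + 0.2262² = 0.040966 + 0.006939 + 0.006939 + 0.003540 + 0.062500 + 0.009063 + 0.051166 = 0.181113
Σp_2ᵢ² = 0.1341² + 0.0732² + 0.3333² + 0.4350² + 0.0041² + 0.0163² + 0.0041² = 0.017983 + 0.005358 + 0.111089 + 0.189225 + 0.000017 + 0.000266 + 0.000017 = 0.323955
O = 0.090391 / √(0.181113 × 0.323955) = 0.090391 / 0.2422240 = 0.3732
O = 0.3732 < 0.5 → No.

No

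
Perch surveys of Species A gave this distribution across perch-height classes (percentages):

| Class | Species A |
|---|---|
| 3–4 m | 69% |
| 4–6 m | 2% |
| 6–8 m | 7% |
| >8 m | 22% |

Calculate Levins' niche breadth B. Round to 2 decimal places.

Convert percentages to proportions (divide by 100).
Σpᵢ² = 0.69² + 0.02² + 0.07² + 0.22² = 0.4761 + 0.0004 + 0.0049 + 0.0484 = 0.5298
B = 1 / 0.5298 = 1.8875

1.89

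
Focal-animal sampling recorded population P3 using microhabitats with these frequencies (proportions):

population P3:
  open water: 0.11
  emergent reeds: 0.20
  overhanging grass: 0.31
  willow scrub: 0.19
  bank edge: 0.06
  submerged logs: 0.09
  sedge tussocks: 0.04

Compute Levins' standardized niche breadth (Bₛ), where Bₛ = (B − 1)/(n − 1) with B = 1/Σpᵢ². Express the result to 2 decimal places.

Σpᵢ² = 0.11² + 0.20² + 0.31² + 0.19² + 0.06² + 0.09² + 0.04² = 0.0121 + 0.0400 + 0.0961 + 0.0361 + 0.0036 + 0.0081 + 0.0016 = 0.1976
B = 1 / 0.1976 = 5.0607
Bₛ = (B − 1)/(n − 1) = (5.0607 − 1)/(7 − 1) = 4.0607/6 = 0.6768

0.68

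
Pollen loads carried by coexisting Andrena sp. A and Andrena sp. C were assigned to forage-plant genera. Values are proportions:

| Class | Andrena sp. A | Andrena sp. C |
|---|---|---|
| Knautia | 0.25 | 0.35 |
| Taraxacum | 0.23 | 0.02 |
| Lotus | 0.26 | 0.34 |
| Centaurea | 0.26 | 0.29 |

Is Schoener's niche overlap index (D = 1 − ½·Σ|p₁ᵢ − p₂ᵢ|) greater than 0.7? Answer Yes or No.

Yes

Σ|p₁ᵢ − p₂ᵢ| = 0.10 + 0.21 + 0.08 + 0.03 = 0.42
D = 1 − ½ × 0.42 = 1 − 0.210 = 0.7900
D = 0.7900 > 0.7 → Yes.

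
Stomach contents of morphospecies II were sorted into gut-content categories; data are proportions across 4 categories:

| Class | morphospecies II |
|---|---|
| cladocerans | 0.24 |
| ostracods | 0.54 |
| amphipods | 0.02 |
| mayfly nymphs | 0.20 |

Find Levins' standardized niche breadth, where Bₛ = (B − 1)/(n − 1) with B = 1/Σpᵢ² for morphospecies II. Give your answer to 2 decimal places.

0.52

Σpᵢ² = 0.24² + 0.54² + 0.02² + 0.20² = 0.0576 + 0.2916 + 0.0004 + 0.0400 = 0.3896
B = 1 / 0.3896 = 2.5667
Bₛ = (B − 1)/(n − 1) = (2.5667 − 1)/(4 − 1) = 1.5667/3 = 0.5222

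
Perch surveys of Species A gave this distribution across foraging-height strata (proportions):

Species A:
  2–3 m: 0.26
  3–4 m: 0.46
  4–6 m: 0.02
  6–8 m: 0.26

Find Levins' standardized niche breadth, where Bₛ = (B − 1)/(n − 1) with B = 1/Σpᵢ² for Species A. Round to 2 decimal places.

Σpᵢ² = 0.26² + 0.46² + 0.02² + 0.26² = 0.0676 + 0.2116 + 0.0004 + 0.0676 = 0.3472
B = 1 / 0.3472 = 2.8802
Bₛ = (B − 1)/(n − 1) = (2.8802 − 1)/(4 − 1) = 1.8802/3 = 0.6267

0.63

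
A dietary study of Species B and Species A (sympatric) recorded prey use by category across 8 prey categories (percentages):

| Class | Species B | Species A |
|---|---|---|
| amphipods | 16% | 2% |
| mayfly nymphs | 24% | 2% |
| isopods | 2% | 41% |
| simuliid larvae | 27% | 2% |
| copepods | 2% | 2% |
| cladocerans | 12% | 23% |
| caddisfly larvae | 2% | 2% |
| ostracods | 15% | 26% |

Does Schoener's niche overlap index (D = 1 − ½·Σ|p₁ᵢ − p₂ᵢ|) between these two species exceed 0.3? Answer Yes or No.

Convert percentages to proportions (divide by 100).
Σ|p₁ᵢ − p₂ᵢ| = 0.14 + 0.22 + 0.39 + 0.25 + 0.00 + 0.11 + 0.00 + 0.11 = 1.22
D = 1 − ½ × 1.22 = 1 − 0.610 = 0.3900
D = 0.3900 > 0.3 → Yes.

Yes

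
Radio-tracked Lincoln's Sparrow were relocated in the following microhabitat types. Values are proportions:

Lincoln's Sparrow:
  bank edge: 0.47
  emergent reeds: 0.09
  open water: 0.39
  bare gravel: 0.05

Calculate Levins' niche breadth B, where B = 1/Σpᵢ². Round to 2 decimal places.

2.61

Σpᵢ² = 0.47² + 0.09² + 0.39² + 0.05² = 0.2209 + 0.0081 + 0.1521 + 0.0025 = 0.3836
B = 1 / 0.3836 = 2.6069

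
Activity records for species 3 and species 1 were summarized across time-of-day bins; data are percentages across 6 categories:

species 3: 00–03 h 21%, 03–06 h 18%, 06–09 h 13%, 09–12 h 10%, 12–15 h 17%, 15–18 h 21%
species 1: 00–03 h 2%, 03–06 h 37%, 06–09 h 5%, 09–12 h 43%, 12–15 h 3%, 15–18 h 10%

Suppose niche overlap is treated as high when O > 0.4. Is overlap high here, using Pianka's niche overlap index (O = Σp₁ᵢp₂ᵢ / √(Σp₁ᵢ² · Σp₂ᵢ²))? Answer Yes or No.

Yes

Convert percentages to proportions (divide by 100).
Σ p₁ᵢp₂ᵢ = 0.0042 + 0.0666 + 0.0065 + 0.0430 + 0.0051 + 0.0210 = 0.1464
Σp_1ᵢ² = 0.21² + 0.18² + 0.13² + 0.10² + 0.17² + 0.21² = 0.0441 + 0.0324 + 0.0169 + 0.0100 + 0.0289 + 0.0441 = 0.1764
Σp_2ᵢ² = 0.02² + 0.37² + 0.05² + 0.43² + 0.03² + 0.10² = 0.0004 + 0.1369 + 0.0025 + 0.1849 + 0.0009 + 0.0100 = 0.3356
O = 0.1464 / √(0.1764 × 0.3356) = 0.1464 / 0.24331 = 0.6017
O = 0.6017 > 0.4 → Yes.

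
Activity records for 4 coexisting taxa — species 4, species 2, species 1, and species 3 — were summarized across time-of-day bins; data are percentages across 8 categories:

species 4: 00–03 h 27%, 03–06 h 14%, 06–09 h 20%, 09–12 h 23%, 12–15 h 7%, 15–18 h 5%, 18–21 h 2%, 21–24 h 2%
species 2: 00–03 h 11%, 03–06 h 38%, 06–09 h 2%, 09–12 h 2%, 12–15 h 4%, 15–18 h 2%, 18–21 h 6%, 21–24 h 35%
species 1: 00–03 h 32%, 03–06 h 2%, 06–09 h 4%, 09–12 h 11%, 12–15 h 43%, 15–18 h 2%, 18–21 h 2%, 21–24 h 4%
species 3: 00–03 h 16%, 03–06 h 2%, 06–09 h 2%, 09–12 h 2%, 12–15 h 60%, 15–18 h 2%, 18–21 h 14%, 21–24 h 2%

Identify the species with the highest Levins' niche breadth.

species 4

Convert percentages to proportions (divide by 100).
Σp_4ᵢ² = 0.27² + 0.14² + 0.20² + 0.23² + 0.07² + 0.05² + 0.02² + 0.02² = 0.0729 + 0.0196 + 0.0400 + 0.0529 + 0.0049 + 0.0025 + 0.0004 + 0.0004 = 0.1936
B_4 = 1 / 0.1936 = 5.1653
Σp_2ᵢ² = 0.11² + 0.38² + 0.02² + 0.02² + 0.04² + 0.02² + 0.06² + 0.35² = 0.0121 + 0.1444 + 0.0004 + 0.0004 + 0.0016 + 0.0004 + 0.0036 + 0.1225 = 0.2854
B_2 = 1 / 0.2854 = 3.5039
Σp_1ᵢ² = 0.32² + 0.02² + 0.04² + 0.11² + 0.43² + 0.02² + 0.02² + 0.04² = 0.1024 + 0.0004 + 0.0016 + 0.0121 + 0.1849 + 0.0004 + 0.0004 + 0.0016 = 0.3038
B_1 = 1 / 0.3038 = 3.2916
Σp_3ᵢ² = 0.16² + 0.02² + 0.02² + 0.02² + 0.60² + 0.02² + 0.14² + 0.02² = 0.0256 + 0.0004 + 0.0004 + 0.0004 + 0.3600 + 0.0004 + 0.0196 + 0.0004 = 0.4072
B_3 = 1 / 0.4072 = 2.4558
Highest B → broadest niche (most generalist): species 4 (B = 5.17).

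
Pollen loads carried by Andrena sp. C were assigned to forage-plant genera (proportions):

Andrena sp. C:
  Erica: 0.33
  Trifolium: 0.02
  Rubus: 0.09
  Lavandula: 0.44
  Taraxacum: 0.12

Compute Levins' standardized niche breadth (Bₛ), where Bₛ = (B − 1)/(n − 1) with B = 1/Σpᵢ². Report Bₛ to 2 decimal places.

Σpᵢ² = 0.33² + 0.02² + 0.09² + 0.44² + 0.12² = 0.1089 + 0.0004 + 0.0081 + 0.1936 + 0.0144 = 0.3254
B = 1 / 0.3254 = 3.0731
Bₛ = (B − 1)/(n − 1) = (3.0731 − 1)/(5 − 1) = 2.0731/4 = 0.5183

0.52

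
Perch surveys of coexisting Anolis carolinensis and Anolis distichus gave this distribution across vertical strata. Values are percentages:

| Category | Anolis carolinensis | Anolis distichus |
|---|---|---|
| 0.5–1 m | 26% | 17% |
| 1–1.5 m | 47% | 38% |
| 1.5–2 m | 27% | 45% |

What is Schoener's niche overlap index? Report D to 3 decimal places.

Convert percentages to proportions (divide by 100).
Σ|p₁ᵢ − p₂ᵢ| = 0.09 + 0.09 + 0.18 = 0.36
D = 1 − ½ × 0.36 = 1 − 0.180 = 0.82000

0.820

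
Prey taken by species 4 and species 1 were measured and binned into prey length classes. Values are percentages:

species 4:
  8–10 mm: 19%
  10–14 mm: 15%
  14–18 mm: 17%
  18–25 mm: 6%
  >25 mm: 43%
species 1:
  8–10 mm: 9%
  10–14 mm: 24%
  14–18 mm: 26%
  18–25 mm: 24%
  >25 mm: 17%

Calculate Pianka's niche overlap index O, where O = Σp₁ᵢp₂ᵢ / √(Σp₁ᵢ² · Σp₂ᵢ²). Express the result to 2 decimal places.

Convert percentages to proportions (divide by 100).
Σ p₁ᵢp₂ᵢ = 0.0171 + 0.0360 + 0.0442 + 0.0144 + 0.0731 = 0.1848
Σp_1ᵢ² = 0.19² + 0.15² + 0.17² + 0.06² + 0.43² = 0.0361 + 0.0225 + 0.0289 + 0.0036 + 0.1849 = 0.2760
Σp_2ᵢ² = 0.09² + 0.24² + 0.26² + 0.24² + 0.17² = 0.0081 + 0.0576 + 0.0676 + 0.0576 + 0.0289 = 0.2198
O = 0.1848 / √(0.2760 × 0.2198) = 0.1848 / 0.24630 = 0.7503

0.75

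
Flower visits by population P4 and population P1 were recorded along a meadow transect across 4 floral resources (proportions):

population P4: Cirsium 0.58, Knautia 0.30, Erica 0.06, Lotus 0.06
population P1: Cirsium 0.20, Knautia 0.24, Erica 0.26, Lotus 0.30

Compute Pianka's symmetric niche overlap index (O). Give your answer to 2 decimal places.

Σ p₁ᵢp₂ᵢ = 0.1160 + 0.0720 + 0.0156 + 0.0180 = 0.2216
Σp_1ᵢ² = 0.58² + 0.30² + 0.06² + 0.06² = 0.3364 + 0.0900 + 0.0036 + 0.0036 = 0.4336
Σp_2ᵢ² = 0.20² + 0.24² + 0.26² + 0.30² = 0.0400 + 0.0576 + 0.0676 + 0.0900 = 0.2552
O = 0.2216 / √(0.4336 × 0.2552) = 0.2216 / 0.33265 = 0.6662

0.67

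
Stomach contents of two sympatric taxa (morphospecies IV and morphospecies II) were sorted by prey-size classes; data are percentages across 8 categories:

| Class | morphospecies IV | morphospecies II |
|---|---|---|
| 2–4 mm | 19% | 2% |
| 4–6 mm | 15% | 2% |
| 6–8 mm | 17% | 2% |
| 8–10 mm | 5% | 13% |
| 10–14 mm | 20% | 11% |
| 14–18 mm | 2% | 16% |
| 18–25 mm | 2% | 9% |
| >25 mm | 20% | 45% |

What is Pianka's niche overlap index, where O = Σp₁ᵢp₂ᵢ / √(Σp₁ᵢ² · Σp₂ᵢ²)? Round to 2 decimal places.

0.63

Convert percentages to proportions (divide by 100).
Σ p₁ᵢp₂ᵢ = 0.0038 + 0.0030 + 0.0034 + 0.0065 + 0.0220 + 0.0032 + 0.0018 + 0.0900 = 0.1337
Σp_1ᵢ² = 0.19² + 0.15² + 0.17² + 0.05² + 0.20² + 0.02² + 0.02² + 0.20² = 0.0361 + 0.0225 + 0.0289 + 0.0025 + 0.0400 + 0.0004 + 0.0004 + 0.0400 = 0.1708
Σp_2ᵢ² = 0.02² + 0.02² + 0.02² + 0.13² + 0.11² + 0.16² + 0.09² + 0.45² = 0.0004 + 0.0004 + 0.0004 + 0.0169 + 0.0121 + 0.0256 + 0.0081 + 0.2025 = 0.2664
O = 0.1337 / √(0.1708 × 0.2664) = 0.1337 / 0.21331 = 0.6268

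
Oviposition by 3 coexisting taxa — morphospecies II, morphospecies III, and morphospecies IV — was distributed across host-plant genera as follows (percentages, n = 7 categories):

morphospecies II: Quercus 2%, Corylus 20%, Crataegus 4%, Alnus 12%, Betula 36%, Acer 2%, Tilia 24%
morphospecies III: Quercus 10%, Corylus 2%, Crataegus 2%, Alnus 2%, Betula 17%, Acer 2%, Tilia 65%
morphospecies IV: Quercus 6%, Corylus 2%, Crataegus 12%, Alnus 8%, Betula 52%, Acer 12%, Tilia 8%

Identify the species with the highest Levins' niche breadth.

morphospecies II

Convert percentages to proportions (divide by 100).
Σp_IIᵢ² = 0.02² + 0.20² + 0.04² + 0.12² + 0.36² + 0.02² + 0.24² = 0.0004 + 0.0400 + 0.0016 + 0.0144 + 0.1296 + 0.0004 + 0.0576 = 0.2440
B_II = 1 / 0.2440 = 4.0984
Σp_IIIᵢ² = 0.10² + 0.02² + 0.02² + 0.02² + 0.17² + 0.02² + 0.65² = 0.0100 + 0.0004 + 0.0004 + 0.0004 + 0.0289 + 0.0004 + 0.4225 = 0.4630
B_III = 1 / 0.4630 = 2.1598
Σp_IVᵢ² = 0.06² + 0.02² + 0.12² + 0.08² + 0.52² + 0.12² + 0.08² = 0.0036 + 0.0004 + 0.0144 + 0.0064 + 0.2704 + 0.0144 + 0.0064 = 0.3160
B_IV = 1 / 0.3160 = 3.1646
Highest B → broadest niche (most generalist): morphospecies II (B = 4.10).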